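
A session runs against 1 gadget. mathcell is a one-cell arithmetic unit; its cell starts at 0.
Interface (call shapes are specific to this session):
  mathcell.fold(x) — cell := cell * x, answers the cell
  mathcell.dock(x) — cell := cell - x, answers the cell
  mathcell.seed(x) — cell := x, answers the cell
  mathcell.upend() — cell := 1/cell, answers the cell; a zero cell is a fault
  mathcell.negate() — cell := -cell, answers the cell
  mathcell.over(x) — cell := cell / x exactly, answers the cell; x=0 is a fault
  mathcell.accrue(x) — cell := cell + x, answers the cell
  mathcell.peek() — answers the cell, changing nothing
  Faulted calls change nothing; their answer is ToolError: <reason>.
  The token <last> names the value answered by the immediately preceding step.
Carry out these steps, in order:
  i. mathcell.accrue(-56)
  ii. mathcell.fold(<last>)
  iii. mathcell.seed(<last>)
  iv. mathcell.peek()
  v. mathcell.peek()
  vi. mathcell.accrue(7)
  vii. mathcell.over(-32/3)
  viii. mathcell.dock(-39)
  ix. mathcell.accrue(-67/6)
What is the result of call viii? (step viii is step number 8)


Next I call mathcell.accrue using x→-56, → -56.
I try mathcell.fold using x→<last>, and see 3136.
Now I run mathcell.seed using x→<last>, yielding 3136.
Calling mathcell.peek(), and see 3136.
Now I run mathcell.peek, yielding 3136.
I call mathcell.accrue using x→7, which returns 3143.
I use mathcell.over using x→-32/3, yielding -9429/32.
Invoking mathcell.dock using x→-39, yielding -8181/32.
Calling mathcell.accrue using x→-67/6, → -25615/96.

Answer: -8181/32


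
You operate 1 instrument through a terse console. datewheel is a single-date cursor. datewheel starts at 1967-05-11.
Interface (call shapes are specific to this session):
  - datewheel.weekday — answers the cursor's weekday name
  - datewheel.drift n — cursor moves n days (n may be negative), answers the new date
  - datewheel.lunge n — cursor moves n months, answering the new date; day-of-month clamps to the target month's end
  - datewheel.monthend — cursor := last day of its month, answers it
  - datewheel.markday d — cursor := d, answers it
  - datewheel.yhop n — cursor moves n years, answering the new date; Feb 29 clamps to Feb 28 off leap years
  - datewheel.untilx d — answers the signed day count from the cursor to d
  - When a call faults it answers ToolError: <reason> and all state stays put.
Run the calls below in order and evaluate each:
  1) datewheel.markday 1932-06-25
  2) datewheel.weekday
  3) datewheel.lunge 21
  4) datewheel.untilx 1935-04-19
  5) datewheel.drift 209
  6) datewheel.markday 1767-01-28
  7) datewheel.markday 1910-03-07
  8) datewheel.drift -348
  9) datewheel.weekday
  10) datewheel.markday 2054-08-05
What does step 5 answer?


Answer: 1934-10-20

Derivation:
I use datewheel.markday on d='1932-06-25', and see 1932-06-25.
I invoke datewheel.weekday, and observe Saturday.
Then datewheel.lunge on n='21', and get 1934-03-25.
Using datewheel.untilx on d='1935-04-19', → 390.
I use datewheel.drift on n='209': 1934-10-20.
I use datewheel.markday on d='1767-01-28', giving 1767-01-28.
I call datewheel.markday on d='1910-03-07', giving 1910-03-07.
I try datewheel.drift on n='-348', and observe 1909-03-24.
Calling datewheel.weekday, and see Wednesday.
I use datewheel.markday on d='2054-08-05', and get 2054-08-05.


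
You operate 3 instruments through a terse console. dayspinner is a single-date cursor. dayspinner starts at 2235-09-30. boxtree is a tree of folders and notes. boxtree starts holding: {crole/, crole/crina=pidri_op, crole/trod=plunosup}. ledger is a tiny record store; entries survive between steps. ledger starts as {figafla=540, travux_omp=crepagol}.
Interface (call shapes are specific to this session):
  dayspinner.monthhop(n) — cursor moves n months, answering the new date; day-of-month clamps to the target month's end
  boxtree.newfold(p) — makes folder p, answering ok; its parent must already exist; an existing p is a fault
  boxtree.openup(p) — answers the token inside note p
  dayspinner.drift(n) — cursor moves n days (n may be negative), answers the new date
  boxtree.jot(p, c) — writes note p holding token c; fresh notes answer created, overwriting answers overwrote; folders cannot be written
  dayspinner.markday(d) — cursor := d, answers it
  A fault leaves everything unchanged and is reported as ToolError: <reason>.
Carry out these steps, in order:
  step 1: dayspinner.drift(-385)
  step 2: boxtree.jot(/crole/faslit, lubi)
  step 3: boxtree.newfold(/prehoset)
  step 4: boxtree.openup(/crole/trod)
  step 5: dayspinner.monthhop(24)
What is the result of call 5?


Using drift using n=-385, and see 2234-09-10.
I use jot using p=/crole/faslit, c=lubi, which returns created.
I use newfold using p=/prehoset: ok.
I call openup using p=/crole/trod: plunosup.
I invoke monthhop using n=24: 2236-09-10.

Answer: 2236-09-10


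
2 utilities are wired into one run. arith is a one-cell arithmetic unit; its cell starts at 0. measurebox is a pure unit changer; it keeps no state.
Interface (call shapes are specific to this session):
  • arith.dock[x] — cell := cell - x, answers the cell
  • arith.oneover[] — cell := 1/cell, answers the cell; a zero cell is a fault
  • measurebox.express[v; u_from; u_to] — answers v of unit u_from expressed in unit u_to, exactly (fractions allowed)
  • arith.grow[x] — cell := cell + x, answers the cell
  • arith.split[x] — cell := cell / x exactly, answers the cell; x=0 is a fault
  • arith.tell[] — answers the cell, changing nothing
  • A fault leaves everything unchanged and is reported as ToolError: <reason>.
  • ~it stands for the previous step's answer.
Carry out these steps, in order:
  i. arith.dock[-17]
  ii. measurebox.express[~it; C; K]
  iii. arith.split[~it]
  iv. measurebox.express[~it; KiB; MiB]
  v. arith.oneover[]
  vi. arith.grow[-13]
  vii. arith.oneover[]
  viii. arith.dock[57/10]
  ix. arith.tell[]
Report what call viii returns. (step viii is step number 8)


Invoking dock on x=-17, and get 17.
Using express on v=~it, u_from=C, u_to=K: 5803/20.
I try split on x=~it, and observe 340/5803.
Invoking express on v=~it, u_from=KiB, u_to=MiB, and see 85/1485568.
Now I run oneover(), yielding 5803/340.
I try grow on x=-13, and observe 1383/340.
Invoking oneover(), and observe 340/1383.
Using dock on x=57/10, and get -75431/13830.
I run tell(), yielding -75431/13830.

Answer: -75431/13830


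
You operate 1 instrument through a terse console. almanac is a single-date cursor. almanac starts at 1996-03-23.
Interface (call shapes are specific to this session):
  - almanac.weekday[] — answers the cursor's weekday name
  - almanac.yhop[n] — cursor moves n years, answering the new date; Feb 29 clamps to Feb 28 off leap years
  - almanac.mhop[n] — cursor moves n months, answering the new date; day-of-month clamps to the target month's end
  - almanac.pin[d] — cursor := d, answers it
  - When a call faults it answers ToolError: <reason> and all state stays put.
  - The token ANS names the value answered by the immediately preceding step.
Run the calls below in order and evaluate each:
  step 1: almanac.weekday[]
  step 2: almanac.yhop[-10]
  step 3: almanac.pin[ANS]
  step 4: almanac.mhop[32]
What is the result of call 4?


Answer: 1988-11-23

Derivation:
// 1. almanac.weekday() => Saturday
// 2. almanac.yhop(n: -10) => 1986-03-23
// 3. almanac.pin(d: ANS) => 1986-03-23
// 4. almanac.mhop(n: 32) => 1988-11-23


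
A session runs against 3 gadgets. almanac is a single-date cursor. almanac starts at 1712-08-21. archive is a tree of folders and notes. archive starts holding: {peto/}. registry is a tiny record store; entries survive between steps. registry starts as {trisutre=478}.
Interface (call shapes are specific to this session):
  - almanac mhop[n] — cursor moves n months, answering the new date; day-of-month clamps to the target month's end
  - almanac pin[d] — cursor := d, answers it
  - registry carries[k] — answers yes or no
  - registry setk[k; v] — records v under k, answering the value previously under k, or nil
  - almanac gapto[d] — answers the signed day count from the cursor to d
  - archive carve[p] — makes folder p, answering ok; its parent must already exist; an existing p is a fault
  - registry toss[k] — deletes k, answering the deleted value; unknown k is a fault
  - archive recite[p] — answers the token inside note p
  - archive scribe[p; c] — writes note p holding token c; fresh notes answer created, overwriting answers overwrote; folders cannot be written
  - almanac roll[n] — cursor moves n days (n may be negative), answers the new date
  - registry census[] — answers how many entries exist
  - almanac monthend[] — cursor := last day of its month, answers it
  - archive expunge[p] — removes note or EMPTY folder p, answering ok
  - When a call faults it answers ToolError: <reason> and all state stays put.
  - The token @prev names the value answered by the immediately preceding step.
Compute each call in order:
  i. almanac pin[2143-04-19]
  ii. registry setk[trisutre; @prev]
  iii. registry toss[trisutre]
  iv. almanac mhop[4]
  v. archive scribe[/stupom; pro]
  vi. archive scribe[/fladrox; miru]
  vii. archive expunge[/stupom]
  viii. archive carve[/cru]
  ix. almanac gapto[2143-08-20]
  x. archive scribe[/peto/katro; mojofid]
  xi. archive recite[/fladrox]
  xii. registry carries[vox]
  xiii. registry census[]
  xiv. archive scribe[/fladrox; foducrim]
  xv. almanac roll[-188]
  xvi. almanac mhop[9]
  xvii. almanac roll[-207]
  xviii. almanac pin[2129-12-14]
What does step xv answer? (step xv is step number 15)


·→ almanac pin(d='2143-04-19')
·← 2143-04-19
·→ registry setk(k='trisutre', v='@prev')
·← 478
·→ registry toss(k='trisutre')
·← 2143-04-19
·→ almanac mhop(n='4')
·← 2143-08-19
·→ archive scribe(p='/stupom', c='pro')
·← created
·→ archive scribe(p='/fladrox', c='miru')
·← created
·→ archive expunge(p='/stupom')
·← ok
·→ archive carve(p='/cru')
·← ok
·→ almanac gapto(d='2143-08-20')
·← 1
·→ archive scribe(p='/peto/katro', c='mojofid')
·← created
·→ archive recite(p='/fladrox')
·← miru
·→ registry carries(k='vox')
·← no
·→ registry census()
·← 0
·→ archive scribe(p='/fladrox', c='foducrim')
·← overwrote
·→ almanac roll(n='-188')
·← 2143-02-12
·→ almanac mhop(n='9')
·← 2143-11-12
·→ almanac roll(n='-207')
·← 2143-04-19
·→ almanac pin(d='2129-12-14')
·← 2129-12-14

Answer: 2143-02-12


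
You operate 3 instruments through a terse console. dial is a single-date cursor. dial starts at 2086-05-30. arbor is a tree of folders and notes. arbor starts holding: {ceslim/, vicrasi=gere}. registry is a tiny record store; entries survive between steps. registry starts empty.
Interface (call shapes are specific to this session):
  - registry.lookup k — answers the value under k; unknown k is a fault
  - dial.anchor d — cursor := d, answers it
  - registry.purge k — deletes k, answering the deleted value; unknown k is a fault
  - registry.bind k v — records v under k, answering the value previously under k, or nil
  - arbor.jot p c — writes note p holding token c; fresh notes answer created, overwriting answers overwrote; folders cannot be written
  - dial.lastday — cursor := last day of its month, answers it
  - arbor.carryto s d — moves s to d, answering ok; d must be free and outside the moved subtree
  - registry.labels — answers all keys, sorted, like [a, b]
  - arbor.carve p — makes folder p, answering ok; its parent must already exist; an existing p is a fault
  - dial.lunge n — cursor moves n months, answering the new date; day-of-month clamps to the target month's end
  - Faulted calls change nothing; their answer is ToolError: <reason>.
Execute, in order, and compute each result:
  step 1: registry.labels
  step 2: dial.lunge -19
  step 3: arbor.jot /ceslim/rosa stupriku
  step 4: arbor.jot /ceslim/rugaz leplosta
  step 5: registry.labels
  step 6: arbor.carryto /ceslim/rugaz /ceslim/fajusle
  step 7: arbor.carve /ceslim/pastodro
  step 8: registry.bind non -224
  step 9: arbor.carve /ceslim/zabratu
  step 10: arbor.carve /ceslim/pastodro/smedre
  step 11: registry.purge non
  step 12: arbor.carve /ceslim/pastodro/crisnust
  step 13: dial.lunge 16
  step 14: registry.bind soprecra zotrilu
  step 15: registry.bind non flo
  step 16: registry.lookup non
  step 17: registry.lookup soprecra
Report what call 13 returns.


# registry.labels() == []
# dial.lunge(n: -19) == 2084-10-30
# arbor.jot(p: /ceslim/rosa, c: stupriku) == created
# arbor.jot(p: /ceslim/rugaz, c: leplosta) == created
# registry.labels() == []
# arbor.carryto(s: /ceslim/rugaz, d: /ceslim/fajusle) == ok
# arbor.carve(p: /ceslim/pastodro) == ok
# registry.bind(k: non, v: -224) == nil
# arbor.carve(p: /ceslim/zabratu) == ok
# arbor.carve(p: /ceslim/pastodro/smedre) == ok
# registry.purge(k: non) == -224
# arbor.carve(p: /ceslim/pastodro/crisnust) == ok
# dial.lunge(n: 16) == 2086-02-28
# registry.bind(k: soprecra, v: zotrilu) == nil
# registry.bind(k: non, v: flo) == nil
# registry.lookup(k: non) == flo
# registry.lookup(k: soprecra) == zotrilu

Answer: 2086-02-28


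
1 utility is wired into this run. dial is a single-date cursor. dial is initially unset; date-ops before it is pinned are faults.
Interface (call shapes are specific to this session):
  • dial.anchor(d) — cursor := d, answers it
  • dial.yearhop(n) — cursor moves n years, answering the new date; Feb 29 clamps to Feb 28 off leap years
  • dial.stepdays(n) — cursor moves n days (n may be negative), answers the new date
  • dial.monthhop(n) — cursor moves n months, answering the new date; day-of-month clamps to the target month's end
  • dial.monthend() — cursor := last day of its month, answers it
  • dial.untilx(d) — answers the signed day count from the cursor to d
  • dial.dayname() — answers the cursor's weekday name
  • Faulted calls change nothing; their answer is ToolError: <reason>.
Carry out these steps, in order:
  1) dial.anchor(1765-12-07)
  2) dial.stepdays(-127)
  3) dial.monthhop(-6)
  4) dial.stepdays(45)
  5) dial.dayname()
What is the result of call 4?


==> dial.anchor(d='1765-12-07')
<== 1765-12-07
==> dial.stepdays(n='-127')
<== 1765-08-02
==> dial.monthhop(n='-6')
<== 1765-02-02
==> dial.stepdays(n='45')
<== 1765-03-19
==> dial.dayname()
<== Tuesday

Answer: 1765-03-19


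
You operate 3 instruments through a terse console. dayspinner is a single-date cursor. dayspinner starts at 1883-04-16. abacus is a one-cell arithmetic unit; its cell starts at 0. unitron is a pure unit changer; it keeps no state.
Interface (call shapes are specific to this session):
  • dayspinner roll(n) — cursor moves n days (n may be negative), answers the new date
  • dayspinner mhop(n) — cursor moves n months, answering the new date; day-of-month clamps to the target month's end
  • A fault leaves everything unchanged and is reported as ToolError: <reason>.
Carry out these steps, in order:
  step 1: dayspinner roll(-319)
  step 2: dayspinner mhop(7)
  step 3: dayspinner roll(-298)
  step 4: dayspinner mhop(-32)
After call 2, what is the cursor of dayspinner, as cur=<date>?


Answer: cur=1883-01-01

Derivation:
CALL dayspinner roll[n='-319']
RET  1882-06-01
CALL dayspinner mhop[n='7']
RET  1883-01-01
CALL dayspinner roll[n='-298']
RET  1882-03-09
CALL dayspinner mhop[n='-32']
RET  1879-07-09


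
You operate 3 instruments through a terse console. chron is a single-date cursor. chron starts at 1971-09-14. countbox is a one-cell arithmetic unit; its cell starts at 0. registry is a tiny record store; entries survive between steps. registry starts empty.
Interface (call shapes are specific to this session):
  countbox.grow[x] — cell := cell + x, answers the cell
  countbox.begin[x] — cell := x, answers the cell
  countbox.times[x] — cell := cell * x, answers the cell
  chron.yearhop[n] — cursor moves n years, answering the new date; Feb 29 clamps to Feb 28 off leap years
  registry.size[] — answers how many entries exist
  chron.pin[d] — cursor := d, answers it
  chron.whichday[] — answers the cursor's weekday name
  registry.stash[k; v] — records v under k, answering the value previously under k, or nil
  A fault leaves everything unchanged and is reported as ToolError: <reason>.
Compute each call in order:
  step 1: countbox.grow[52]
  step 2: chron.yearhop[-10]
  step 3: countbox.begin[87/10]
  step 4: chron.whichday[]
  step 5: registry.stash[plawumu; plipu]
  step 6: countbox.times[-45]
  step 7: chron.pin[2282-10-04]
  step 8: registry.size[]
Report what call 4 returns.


==> countbox.grow(x→52)
<== 52
==> chron.yearhop(n→-10)
<== 1961-09-14
==> countbox.begin(x→87/10)
<== 87/10
==> chron.whichday()
<== Thursday
==> registry.stash(k→plawumu, v→plipu)
<== nil
==> countbox.times(x→-45)
<== -783/2
==> chron.pin(d→2282-10-04)
<== 2282-10-04
==> registry.size()
<== 1

Answer: Thursday


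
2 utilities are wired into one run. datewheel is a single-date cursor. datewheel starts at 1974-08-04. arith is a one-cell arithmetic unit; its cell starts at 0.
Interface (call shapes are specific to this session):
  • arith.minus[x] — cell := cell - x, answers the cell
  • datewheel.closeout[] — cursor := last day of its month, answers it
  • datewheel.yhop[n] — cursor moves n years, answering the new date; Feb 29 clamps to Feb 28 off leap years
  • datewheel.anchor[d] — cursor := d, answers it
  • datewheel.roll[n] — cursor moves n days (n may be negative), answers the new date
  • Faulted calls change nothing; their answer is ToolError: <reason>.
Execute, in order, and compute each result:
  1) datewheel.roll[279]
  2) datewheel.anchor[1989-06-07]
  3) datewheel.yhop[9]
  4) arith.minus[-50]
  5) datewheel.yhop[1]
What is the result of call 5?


Answer: 1999-06-07

Derivation:
>> roll(n='279')
<< 1975-05-10
>> anchor(d='1989-06-07')
<< 1989-06-07
>> yhop(n='9')
<< 1998-06-07
>> minus(x='-50')
<< 50
>> yhop(n='1')
<< 1999-06-07


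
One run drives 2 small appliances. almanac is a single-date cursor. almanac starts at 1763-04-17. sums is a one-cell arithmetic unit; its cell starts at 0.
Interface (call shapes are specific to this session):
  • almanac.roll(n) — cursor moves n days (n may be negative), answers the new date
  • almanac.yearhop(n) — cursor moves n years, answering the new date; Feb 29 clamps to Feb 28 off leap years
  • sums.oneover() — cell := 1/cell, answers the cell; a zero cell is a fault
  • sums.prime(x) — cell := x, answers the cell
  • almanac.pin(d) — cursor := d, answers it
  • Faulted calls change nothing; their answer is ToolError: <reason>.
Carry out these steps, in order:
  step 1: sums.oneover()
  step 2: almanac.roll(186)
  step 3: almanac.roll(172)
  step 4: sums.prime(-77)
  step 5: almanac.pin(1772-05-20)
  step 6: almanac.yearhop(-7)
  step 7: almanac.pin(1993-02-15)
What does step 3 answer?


>>> oneover
  ToolError: reciprocal of zero
>>> roll 186
  1763-10-20
>>> roll 172
  1764-04-09
>>> prime -77
  -77
>>> pin 1772-05-20
  1772-05-20
>>> yearhop -7
  1765-05-20
>>> pin 1993-02-15
  1993-02-15

Answer: 1764-04-09


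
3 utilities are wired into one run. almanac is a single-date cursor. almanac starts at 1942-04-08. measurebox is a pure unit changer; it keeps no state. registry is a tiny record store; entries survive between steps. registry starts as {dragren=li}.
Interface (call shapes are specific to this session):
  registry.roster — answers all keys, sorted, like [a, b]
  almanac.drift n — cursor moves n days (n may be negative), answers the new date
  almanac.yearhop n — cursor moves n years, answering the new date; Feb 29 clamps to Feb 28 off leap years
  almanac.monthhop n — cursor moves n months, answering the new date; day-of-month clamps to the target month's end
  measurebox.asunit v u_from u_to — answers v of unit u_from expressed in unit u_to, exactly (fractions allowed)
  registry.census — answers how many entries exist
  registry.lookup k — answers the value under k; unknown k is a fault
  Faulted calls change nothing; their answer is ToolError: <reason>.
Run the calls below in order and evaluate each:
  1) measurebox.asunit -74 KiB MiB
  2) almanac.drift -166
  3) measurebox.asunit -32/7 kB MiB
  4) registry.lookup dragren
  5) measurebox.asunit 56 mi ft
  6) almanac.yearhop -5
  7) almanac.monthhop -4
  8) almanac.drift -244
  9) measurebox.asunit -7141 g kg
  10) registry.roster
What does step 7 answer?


% measurebox.asunit(-74, KiB, MiB) ~> -37/512
% almanac.drift(-166) ~> 1941-10-24
% measurebox.asunit(-32/7, kB, MiB) ~> -125/28672
% registry.lookup(dragren) ~> li
% measurebox.asunit(56, mi, ft) ~> 295680
% almanac.yearhop(-5) ~> 1936-10-24
% almanac.monthhop(-4) ~> 1936-06-24
% almanac.drift(-244) ~> 1935-10-24
% measurebox.asunit(-7141, g, kg) ~> -7141/1000
% registry.roster() ~> [dragren]

Answer: 1936-06-24


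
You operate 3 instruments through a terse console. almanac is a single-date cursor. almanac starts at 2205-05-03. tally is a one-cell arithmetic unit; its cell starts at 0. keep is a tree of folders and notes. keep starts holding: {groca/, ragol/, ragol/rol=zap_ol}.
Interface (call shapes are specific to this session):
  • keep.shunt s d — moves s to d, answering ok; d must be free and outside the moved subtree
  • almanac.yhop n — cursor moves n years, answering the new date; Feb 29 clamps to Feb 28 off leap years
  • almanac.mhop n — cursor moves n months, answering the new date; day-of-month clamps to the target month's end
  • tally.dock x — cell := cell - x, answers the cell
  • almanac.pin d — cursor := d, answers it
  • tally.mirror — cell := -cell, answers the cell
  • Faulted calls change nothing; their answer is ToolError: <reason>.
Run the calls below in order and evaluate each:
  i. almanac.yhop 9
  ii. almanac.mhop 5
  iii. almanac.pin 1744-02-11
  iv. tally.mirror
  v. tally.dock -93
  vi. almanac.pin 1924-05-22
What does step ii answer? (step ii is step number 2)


Answer: 2214-10-03

Derivation:
I invoke almanac.yhop(n: 9): 2214-05-03.
I call almanac.mhop(n: 5), — result: 2214-10-03.
Then almanac.pin(d: 1744-02-11), and get 1744-02-11.
Invoking tally.mirror(), giving 0.
I use tally.dock(x: -93), which returns 93.
I run almanac.pin(d: 1924-05-22), and get 1924-05-22.


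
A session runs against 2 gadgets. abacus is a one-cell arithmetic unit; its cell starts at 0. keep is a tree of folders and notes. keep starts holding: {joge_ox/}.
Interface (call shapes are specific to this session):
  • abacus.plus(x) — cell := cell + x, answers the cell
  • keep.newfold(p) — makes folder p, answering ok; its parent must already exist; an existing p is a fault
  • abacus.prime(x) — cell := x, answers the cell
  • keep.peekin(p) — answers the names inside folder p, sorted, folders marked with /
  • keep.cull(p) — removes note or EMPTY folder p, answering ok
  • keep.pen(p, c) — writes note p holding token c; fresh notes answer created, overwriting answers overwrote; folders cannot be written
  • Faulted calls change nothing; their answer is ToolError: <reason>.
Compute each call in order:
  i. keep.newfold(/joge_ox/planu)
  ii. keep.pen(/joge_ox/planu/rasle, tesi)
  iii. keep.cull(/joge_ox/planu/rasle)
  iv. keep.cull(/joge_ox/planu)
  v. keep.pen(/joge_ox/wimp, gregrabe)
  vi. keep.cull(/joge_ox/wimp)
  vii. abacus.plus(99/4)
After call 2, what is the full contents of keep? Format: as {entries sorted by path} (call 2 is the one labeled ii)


Do: keep.newfold[p→/joge_ox/planu]
See: ok
Do: keep.pen[p→/joge_ox/planu/rasle; c→tesi]
See: created
Do: keep.cull[p→/joge_ox/planu/rasle]
See: ok
Do: keep.cull[p→/joge_ox/planu]
See: ok
Do: keep.pen[p→/joge_ox/wimp; c→gregrabe]
See: created
Do: keep.cull[p→/joge_ox/wimp]
See: ok
Do: abacus.plus[x→99/4]
See: 99/4

Answer: {joge_ox/, joge_ox/planu/, joge_ox/planu/rasle=tesi}


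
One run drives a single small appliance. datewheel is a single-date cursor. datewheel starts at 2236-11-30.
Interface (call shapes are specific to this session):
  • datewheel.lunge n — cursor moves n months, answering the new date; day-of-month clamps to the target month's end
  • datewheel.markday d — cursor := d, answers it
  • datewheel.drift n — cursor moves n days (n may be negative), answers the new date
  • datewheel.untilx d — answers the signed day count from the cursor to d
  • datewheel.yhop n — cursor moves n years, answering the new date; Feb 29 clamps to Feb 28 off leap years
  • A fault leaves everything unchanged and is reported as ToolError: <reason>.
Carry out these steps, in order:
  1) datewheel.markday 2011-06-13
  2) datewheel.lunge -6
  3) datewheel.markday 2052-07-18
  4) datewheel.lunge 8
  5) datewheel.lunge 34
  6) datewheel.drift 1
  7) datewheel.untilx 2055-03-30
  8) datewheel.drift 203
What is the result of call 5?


Answer: 2056-01-18

Derivation:
-- 1. datewheel.markday(d→2011-06-13) : 2011-06-13
-- 2. datewheel.lunge(n→-6) : 2010-12-13
-- 3. datewheel.markday(d→2052-07-18) : 2052-07-18
-- 4. datewheel.lunge(n→8) : 2053-03-18
-- 5. datewheel.lunge(n→34) : 2056-01-18
-- 6. datewheel.drift(n→1) : 2056-01-19
-- 7. datewheel.untilx(d→2055-03-30) : -295
-- 8. datewheel.drift(n→203) : 2056-08-09


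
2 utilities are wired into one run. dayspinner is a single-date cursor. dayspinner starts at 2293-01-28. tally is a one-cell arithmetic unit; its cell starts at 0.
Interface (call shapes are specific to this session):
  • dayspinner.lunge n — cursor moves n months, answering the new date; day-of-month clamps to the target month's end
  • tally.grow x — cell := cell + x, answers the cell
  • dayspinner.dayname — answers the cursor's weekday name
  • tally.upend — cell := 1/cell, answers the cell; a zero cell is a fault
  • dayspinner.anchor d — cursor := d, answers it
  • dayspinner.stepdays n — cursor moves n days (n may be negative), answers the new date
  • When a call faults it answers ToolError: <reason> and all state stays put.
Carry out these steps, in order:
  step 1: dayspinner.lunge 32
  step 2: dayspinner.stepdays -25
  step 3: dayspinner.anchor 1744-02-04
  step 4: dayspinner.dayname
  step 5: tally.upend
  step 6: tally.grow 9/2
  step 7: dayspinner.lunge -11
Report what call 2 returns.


Act: dayspinner.lunge[n: 32]
Obs: 2295-09-28
Act: dayspinner.stepdays[n: -25]
Obs: 2295-09-03
Act: dayspinner.anchor[d: 1744-02-04]
Obs: 1744-02-04
Act: dayspinner.dayname[]
Obs: Tuesday
Act: tally.upend[]
Obs: ToolError: reciprocal of zero
Act: tally.grow[x: 9/2]
Obs: 9/2
Act: dayspinner.lunge[n: -11]
Obs: 1743-03-04

Answer: 2295-09-03


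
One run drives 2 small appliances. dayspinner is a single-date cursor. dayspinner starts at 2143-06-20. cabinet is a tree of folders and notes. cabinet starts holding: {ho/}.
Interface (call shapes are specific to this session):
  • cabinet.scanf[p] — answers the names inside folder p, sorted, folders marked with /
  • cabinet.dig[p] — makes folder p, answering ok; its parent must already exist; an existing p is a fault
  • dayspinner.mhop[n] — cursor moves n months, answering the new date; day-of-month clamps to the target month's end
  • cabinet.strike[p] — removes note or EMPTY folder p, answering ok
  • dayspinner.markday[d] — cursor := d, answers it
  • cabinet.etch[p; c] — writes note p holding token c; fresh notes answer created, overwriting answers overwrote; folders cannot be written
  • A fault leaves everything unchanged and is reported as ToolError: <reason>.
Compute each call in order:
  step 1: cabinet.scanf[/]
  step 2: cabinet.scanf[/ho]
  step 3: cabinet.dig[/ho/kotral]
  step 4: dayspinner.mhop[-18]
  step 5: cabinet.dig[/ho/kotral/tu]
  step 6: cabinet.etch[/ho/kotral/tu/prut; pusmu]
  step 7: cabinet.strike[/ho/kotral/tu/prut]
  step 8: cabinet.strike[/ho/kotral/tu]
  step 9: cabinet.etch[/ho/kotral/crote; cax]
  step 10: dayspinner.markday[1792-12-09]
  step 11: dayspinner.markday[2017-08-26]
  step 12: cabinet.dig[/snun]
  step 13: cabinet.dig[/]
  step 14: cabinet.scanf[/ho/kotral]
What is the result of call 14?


Answer: [crote]

Derivation:
% cabinet.scanf p='/'
:: [ho/]
% cabinet.scanf p='/ho'
:: []
% cabinet.dig p='/ho/kotral'
:: ok
% dayspinner.mhop n='-18'
:: 2141-12-20
% cabinet.dig p='/ho/kotral/tu'
:: ok
% cabinet.etch p='/ho/kotral/tu/prut' c='pusmu'
:: created
% cabinet.strike p='/ho/kotral/tu/prut'
:: ok
% cabinet.strike p='/ho/kotral/tu'
:: ok
% cabinet.etch p='/ho/kotral/crote' c='cax'
:: created
% dayspinner.markday d='1792-12-09'
:: 1792-12-09
% dayspinner.markday d='2017-08-26'
:: 2017-08-26
% cabinet.dig p='/snun'
:: ok
% cabinet.dig p='/'
:: ToolError: exists
% cabinet.scanf p='/ho/kotral'
:: [crote]


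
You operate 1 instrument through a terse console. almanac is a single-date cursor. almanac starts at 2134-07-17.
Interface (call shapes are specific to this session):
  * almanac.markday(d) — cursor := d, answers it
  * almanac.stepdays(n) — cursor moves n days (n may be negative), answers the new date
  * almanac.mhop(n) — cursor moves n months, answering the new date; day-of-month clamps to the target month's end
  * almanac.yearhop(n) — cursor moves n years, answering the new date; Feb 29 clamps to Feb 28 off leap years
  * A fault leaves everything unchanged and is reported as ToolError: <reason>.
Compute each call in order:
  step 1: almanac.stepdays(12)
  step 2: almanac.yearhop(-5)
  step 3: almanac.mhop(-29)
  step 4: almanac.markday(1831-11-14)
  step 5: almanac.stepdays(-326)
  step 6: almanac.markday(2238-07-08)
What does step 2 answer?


Step: almanac.stepdays[12]
Result: 2134-07-29
Step: almanac.yearhop[-5]
Result: 2129-07-29
Step: almanac.mhop[-29]
Result: 2127-02-28
Step: almanac.markday[1831-11-14]
Result: 1831-11-14
Step: almanac.stepdays[-326]
Result: 1830-12-23
Step: almanac.markday[2238-07-08]
Result: 2238-07-08

Answer: 2129-07-29


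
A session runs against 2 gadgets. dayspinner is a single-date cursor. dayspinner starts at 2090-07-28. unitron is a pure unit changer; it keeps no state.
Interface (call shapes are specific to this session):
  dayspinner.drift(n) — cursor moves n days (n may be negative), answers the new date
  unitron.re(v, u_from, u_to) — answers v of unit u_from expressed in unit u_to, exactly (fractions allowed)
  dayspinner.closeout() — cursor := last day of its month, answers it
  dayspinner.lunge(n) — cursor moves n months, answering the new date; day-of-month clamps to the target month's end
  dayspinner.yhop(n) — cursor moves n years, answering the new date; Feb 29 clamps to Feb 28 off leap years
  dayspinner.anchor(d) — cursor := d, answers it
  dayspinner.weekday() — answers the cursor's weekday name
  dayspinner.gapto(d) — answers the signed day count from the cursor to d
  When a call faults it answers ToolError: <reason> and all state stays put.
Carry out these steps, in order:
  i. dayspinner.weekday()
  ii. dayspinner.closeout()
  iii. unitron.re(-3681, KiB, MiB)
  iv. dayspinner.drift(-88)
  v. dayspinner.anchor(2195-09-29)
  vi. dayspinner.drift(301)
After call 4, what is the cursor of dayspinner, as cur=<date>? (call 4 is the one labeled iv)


Answer: cur=2090-05-04

Derivation:
-> dayspinner.weekday()
<- Friday
-> dayspinner.closeout()
<- 2090-07-31
-> unitron.re(-3681, KiB, MiB)
<- -3681/1024
-> dayspinner.drift(-88)
<- 2090-05-04
-> dayspinner.anchor(2195-09-29)
<- 2195-09-29
-> dayspinner.drift(301)
<- 2196-07-26


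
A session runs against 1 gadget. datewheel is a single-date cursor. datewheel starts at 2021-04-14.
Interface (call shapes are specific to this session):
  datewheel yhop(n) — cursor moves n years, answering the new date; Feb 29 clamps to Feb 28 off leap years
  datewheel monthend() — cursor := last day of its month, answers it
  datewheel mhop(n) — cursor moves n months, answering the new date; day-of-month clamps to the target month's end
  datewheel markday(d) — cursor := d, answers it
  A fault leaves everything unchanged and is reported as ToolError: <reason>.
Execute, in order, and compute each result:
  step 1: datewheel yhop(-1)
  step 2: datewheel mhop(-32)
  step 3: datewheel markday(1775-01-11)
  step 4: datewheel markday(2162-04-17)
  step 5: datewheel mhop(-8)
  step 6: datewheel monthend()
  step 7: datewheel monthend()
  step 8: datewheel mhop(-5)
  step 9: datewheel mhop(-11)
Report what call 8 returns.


Answer: 2161-03-31

Derivation:
·→ datewheel yhop(n='-1')
·← 2020-04-14
·→ datewheel mhop(n='-32')
·← 2017-08-14
·→ datewheel markday(d='1775-01-11')
·← 1775-01-11
·→ datewheel markday(d='2162-04-17')
·← 2162-04-17
·→ datewheel mhop(n='-8')
·← 2161-08-17
·→ datewheel monthend()
·← 2161-08-31
·→ datewheel monthend()
·← 2161-08-31
·→ datewheel mhop(n='-5')
·← 2161-03-31
·→ datewheel mhop(n='-11')
·← 2160-04-30


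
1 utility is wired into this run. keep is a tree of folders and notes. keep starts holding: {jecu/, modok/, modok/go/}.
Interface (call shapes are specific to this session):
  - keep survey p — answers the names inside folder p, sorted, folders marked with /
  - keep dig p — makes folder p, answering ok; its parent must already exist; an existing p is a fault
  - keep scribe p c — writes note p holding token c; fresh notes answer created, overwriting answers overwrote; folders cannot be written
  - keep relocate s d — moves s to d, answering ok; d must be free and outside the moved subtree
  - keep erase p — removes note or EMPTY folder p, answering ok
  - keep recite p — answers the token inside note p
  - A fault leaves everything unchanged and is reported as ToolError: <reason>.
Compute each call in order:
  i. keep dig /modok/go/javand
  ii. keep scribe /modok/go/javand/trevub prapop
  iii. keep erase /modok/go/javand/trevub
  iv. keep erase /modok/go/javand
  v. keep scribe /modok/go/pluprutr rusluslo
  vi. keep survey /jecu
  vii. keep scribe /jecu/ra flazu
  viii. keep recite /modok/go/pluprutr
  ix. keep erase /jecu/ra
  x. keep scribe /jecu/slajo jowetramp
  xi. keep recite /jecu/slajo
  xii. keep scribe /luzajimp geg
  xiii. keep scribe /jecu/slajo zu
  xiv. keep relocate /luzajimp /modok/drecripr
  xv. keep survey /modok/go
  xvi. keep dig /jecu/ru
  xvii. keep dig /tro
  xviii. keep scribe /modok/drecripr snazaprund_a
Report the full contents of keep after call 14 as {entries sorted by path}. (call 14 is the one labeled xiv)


~$ keep dig p='/modok/go/javand'
[out] ok
~$ keep scribe p='/modok/go/javand/trevub' c='prapop'
[out] created
~$ keep erase p='/modok/go/javand/trevub'
[out] ok
~$ keep erase p='/modok/go/javand'
[out] ok
~$ keep scribe p='/modok/go/pluprutr' c='rusluslo'
[out] created
~$ keep survey p='/jecu'
[out] []
~$ keep scribe p='/jecu/ra' c='flazu'
[out] created
~$ keep recite p='/modok/go/pluprutr'
[out] rusluslo
~$ keep erase p='/jecu/ra'
[out] ok
~$ keep scribe p='/jecu/slajo' c='jowetramp'
[out] created
~$ keep recite p='/jecu/slajo'
[out] jowetramp
~$ keep scribe p='/luzajimp' c='geg'
[out] created
~$ keep scribe p='/jecu/slajo' c='zu'
[out] overwrote
~$ keep relocate s='/luzajimp' d='/modok/drecripr'
[out] ok
~$ keep survey p='/modok/go'
[out] [pluprutr]
~$ keep dig p='/jecu/ru'
[out] ok
~$ keep dig p='/tro'
[out] ok
~$ keep scribe p='/modok/drecripr' c='snazaprund_a'
[out] overwrote

Answer: {jecu/, jecu/slajo=zu, modok/, modok/drecripr=geg, modok/go/, modok/go/pluprutr=rusluslo}


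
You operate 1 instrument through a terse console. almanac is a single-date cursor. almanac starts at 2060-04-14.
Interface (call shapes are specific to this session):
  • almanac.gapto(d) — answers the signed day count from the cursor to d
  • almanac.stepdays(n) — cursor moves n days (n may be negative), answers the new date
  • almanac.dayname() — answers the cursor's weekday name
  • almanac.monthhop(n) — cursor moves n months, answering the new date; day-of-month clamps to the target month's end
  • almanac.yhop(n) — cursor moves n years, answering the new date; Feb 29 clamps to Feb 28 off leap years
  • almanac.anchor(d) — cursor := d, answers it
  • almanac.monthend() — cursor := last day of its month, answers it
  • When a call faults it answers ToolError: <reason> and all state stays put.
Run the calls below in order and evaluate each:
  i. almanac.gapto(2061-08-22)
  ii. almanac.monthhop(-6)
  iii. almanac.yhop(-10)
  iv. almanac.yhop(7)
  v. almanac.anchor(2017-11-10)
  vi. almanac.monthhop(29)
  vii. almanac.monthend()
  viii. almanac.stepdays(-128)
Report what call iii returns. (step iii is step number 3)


Act: gapto[d=2061-08-22]
Obs: 495
Act: monthhop[n=-6]
Obs: 2059-10-14
Act: yhop[n=-10]
Obs: 2049-10-14
Act: yhop[n=7]
Obs: 2056-10-14
Act: anchor[d=2017-11-10]
Obs: 2017-11-10
Act: monthhop[n=29]
Obs: 2020-04-10
Act: monthend[]
Obs: 2020-04-30
Act: stepdays[n=-128]
Obs: 2019-12-24

Answer: 2049-10-14


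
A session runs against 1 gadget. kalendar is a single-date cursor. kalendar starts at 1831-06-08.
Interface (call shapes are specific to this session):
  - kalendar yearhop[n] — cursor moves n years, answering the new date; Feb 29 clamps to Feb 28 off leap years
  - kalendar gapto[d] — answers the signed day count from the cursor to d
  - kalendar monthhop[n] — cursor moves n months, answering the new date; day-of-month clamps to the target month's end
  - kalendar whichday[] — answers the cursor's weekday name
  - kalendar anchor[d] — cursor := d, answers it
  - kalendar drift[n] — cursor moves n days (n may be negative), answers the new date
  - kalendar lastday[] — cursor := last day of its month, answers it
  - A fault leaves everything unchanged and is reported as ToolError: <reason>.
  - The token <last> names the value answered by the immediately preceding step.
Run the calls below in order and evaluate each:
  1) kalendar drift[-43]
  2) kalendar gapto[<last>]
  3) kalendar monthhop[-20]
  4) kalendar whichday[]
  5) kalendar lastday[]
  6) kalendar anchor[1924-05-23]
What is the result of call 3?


Answer: 1829-08-26

Derivation:
I run kalendar drift on n→-43, and see 1831-04-26.
Next I call kalendar gapto on d→<last>, which returns 0.
I invoke kalendar monthhop on n→-20, yielding 1829-08-26.
Then kalendar whichday(), → Wednesday.
I run kalendar lastday(), → 1829-08-31.
I try kalendar anchor on d→1924-05-23, giving 1924-05-23.


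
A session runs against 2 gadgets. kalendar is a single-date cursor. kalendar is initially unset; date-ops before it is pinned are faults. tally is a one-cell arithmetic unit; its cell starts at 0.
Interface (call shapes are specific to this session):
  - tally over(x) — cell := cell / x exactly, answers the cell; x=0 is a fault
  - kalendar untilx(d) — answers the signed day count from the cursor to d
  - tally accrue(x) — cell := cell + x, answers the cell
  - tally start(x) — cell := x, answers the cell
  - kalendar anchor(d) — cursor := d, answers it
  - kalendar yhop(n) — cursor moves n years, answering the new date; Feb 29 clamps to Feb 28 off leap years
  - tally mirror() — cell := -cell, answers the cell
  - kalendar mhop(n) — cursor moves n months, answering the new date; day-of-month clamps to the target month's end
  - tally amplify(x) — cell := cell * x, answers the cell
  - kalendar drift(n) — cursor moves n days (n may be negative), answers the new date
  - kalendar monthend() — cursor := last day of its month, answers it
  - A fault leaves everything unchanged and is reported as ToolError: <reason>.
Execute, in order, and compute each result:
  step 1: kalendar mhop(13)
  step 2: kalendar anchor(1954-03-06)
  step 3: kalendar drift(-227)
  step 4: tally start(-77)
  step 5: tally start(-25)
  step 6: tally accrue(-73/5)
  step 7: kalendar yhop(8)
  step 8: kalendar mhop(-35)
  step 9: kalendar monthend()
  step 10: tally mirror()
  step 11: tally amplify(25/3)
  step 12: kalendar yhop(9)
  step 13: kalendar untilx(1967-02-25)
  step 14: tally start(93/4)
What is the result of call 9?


Answer: 1958-08-31

Derivation:
>> kalendar mhop(n=13)
<< ToolError: no date set
>> kalendar anchor(d=1954-03-06)
<< 1954-03-06
>> kalendar drift(n=-227)
<< 1953-07-22
>> tally start(x=-77)
<< -77
>> tally start(x=-25)
<< -25
>> tally accrue(x=-73/5)
<< -198/5
>> kalendar yhop(n=8)
<< 1961-07-22
>> kalendar mhop(n=-35)
<< 1958-08-22
>> kalendar monthend()
<< 1958-08-31
>> tally mirror()
<< 198/5
>> tally amplify(x=25/3)
<< 330
>> kalendar yhop(n=9)
<< 1967-08-31
>> kalendar untilx(d=1967-02-25)
<< -187
>> tally start(x=93/4)
<< 93/4
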